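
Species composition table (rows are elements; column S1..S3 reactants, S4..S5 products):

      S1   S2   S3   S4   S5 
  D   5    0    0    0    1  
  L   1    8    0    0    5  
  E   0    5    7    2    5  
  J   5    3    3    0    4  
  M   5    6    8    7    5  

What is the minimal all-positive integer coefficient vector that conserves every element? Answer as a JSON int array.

D: 1·5+3·0+2·0 = 5 | 2·0+5·1 = 5
L: 1·1+3·8+2·0 = 25 | 2·0+5·5 = 25
E: 1·0+3·5+2·7 = 29 | 2·2+5·5 = 29
J: 1·5+3·3+2·3 = 20 | 2·0+5·4 = 20
M: 1·5+3·6+2·8 = 39 | 2·7+5·5 = 39
gcd(1,3,2,2,5) = 1

Coefficients: [1, 3, 2, 2, 5]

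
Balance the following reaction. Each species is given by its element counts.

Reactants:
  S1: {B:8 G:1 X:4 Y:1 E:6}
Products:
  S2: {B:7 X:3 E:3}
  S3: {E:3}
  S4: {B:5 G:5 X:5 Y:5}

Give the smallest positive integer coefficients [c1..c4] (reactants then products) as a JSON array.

B: 5·8 = 40 | 5·7+5·0+1·5 = 40
G: 5·1 = 5 | 5·0+5·0+1·5 = 5
X: 5·4 = 20 | 5·3+5·0+1·5 = 20
Y: 5·1 = 5 | 5·0+5·0+1·5 = 5
E: 5·6 = 30 | 5·3+5·3+1·0 = 30
gcd(5,5,5,1) = 1

Coefficients: [5, 5, 5, 1]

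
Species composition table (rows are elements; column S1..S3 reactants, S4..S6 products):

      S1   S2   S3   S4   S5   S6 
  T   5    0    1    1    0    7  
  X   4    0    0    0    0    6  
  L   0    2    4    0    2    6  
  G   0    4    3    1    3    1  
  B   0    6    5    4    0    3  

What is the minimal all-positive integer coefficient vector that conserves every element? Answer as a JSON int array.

Coefficients: [3, 1, 4, 5, 3, 2]

T: 3·5+1·0+4·1 = 19 | 5·1+3·0+2·7 = 19
X: 3·4+1·0+4·0 = 12 | 5·0+3·0+2·6 = 12
L: 3·0+1·2+4·4 = 18 | 5·0+3·2+2·6 = 18
G: 3·0+1·4+4·3 = 16 | 5·1+3·3+2·1 = 16
B: 3·0+1·6+4·5 = 26 | 5·4+3·0+2·3 = 26
gcd(3,1,4,5,3,2) = 1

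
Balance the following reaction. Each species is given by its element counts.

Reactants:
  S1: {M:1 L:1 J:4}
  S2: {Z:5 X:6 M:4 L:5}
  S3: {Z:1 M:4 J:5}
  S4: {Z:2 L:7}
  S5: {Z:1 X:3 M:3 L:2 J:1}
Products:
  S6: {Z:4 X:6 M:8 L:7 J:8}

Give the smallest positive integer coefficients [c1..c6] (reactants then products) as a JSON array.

Z: 6·0+2·5+2·1+1·2+6·1 = 20 | 5·4 = 20
X: 6·0+2·6+2·0+1·0+6·3 = 30 | 5·6 = 30
M: 6·1+2·4+2·4+1·0+6·3 = 40 | 5·8 = 40
L: 6·1+2·5+2·0+1·7+6·2 = 35 | 5·7 = 35
J: 6·4+2·0+2·5+1·0+6·1 = 40 | 5·8 = 40
gcd(6,2,2,1,6,5) = 1

Coefficients: [6, 2, 2, 1, 6, 5]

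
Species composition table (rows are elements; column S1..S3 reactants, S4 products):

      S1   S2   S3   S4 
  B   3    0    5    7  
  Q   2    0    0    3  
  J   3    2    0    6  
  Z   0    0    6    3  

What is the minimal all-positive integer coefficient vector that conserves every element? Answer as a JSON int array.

Coefficients: [6, 3, 2, 4]

B: 6·3+3·0+2·5 = 28 | 4·7 = 28
Q: 6·2+3·0+2·0 = 12 | 4·3 = 12
J: 6·3+3·2+2·0 = 24 | 4·6 = 24
Z: 6·0+3·0+2·6 = 12 | 4·3 = 12
gcd(6,3,2,4) = 1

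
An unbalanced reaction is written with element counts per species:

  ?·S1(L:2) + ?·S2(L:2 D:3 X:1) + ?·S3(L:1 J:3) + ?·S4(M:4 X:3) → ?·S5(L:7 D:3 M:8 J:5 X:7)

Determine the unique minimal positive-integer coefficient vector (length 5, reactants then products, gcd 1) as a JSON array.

Coefficients: [5, 3, 5, 6, 3]

L: 5·2+3·2+5·1+6·0 = 21 | 3·7 = 21
D: 5·0+3·3+5·0+6·0 = 9 | 3·3 = 9
M: 5·0+3·0+5·0+6·4 = 24 | 3·8 = 24
J: 5·0+3·0+5·3+6·0 = 15 | 3·5 = 15
X: 5·0+3·1+5·0+6·3 = 21 | 3·7 = 21
gcd(5,3,5,6,3) = 1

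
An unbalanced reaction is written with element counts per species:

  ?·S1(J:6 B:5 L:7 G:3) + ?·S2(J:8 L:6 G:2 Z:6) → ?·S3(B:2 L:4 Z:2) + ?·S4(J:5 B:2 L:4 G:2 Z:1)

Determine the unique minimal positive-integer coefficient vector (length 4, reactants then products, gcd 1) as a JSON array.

J: 2·6+1·8 = 20 | 1·0+4·5 = 20
B: 2·5+1·0 = 10 | 1·2+4·2 = 10
L: 2·7+1·6 = 20 | 1·4+4·4 = 20
G: 2·3+1·2 = 8 | 1·0+4·2 = 8
Z: 2·0+1·6 = 6 | 1·2+4·1 = 6
gcd(2,1,1,4) = 1

Coefficients: [2, 1, 1, 4]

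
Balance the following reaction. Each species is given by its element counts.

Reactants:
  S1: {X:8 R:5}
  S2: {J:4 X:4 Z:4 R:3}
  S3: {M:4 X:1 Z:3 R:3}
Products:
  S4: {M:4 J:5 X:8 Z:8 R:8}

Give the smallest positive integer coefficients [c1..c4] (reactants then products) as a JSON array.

Coefficients: [1, 5, 4, 4]

M: 1·0+5·0+4·4 = 16 | 4·4 = 16
J: 1·0+5·4+4·0 = 20 | 4·5 = 20
X: 1·8+5·4+4·1 = 32 | 4·8 = 32
Z: 1·0+5·4+4·3 = 32 | 4·8 = 32
R: 1·5+5·3+4·3 = 32 | 4·8 = 32
gcd(1,5,4,4) = 1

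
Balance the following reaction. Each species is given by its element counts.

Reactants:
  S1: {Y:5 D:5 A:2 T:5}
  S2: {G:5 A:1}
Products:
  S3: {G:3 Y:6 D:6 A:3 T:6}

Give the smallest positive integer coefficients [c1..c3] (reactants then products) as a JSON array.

Coefficients: [6, 3, 5]

G: 6·0+3·5 = 15 | 5·3 = 15
Y: 6·5+3·0 = 30 | 5·6 = 30
D: 6·5+3·0 = 30 | 5·6 = 30
A: 6·2+3·1 = 15 | 5·3 = 15
T: 6·5+3·0 = 30 | 5·6 = 30
gcd(6,3,5) = 1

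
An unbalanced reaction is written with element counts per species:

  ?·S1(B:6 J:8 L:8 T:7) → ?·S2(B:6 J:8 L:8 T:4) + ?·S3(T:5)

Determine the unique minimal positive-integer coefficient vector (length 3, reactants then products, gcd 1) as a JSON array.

B: 5·6 = 30 | 5·6+3·0 = 30
J: 5·8 = 40 | 5·8+3·0 = 40
L: 5·8 = 40 | 5·8+3·0 = 40
T: 5·7 = 35 | 5·4+3·5 = 35
gcd(5,5,3) = 1

Coefficients: [5, 5, 3]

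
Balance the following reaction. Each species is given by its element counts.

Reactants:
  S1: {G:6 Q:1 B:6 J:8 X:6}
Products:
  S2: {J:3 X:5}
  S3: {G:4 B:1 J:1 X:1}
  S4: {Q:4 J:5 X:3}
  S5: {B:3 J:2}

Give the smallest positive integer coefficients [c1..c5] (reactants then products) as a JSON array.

G: 4·6 = 24 | 3·0+6·4+1·0+6·0 = 24
Q: 4·1 = 4 | 3·0+6·0+1·4+6·0 = 4
B: 4·6 = 24 | 3·0+6·1+1·0+6·3 = 24
J: 4·8 = 32 | 3·3+6·1+1·5+6·2 = 32
X: 4·6 = 24 | 3·5+6·1+1·3+6·0 = 24
gcd(4,3,6,1,6) = 1

Coefficients: [4, 3, 6, 1, 6]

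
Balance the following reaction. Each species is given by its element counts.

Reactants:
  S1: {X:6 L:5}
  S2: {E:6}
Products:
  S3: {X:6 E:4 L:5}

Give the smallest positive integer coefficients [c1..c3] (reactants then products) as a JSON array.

Coefficients: [3, 2, 3]

X: 3·6+2·0 = 18 | 3·6 = 18
E: 3·0+2·6 = 12 | 3·4 = 12
L: 3·5+2·0 = 15 | 3·5 = 15
gcd(3,2,3) = 1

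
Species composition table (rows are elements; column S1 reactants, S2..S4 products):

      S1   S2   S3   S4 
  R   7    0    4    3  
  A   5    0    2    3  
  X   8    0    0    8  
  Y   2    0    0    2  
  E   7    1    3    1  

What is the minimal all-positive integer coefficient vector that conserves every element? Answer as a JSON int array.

Coefficients: [1, 3, 1, 1]

R: 1·7 = 7 | 3·0+1·4+1·3 = 7
A: 1·5 = 5 | 3·0+1·2+1·3 = 5
X: 1·8 = 8 | 3·0+1·0+1·8 = 8
Y: 1·2 = 2 | 3·0+1·0+1·2 = 2
E: 1·7 = 7 | 3·1+1·3+1·1 = 7
gcd(1,3,1,1) = 1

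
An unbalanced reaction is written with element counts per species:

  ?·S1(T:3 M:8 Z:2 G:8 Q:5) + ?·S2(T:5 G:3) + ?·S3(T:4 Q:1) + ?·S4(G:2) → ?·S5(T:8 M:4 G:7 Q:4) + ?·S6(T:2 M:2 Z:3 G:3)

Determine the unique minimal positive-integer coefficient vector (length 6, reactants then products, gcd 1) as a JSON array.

T: 3·3+3·5+5·4+4·0 = 44 | 5·8+2·2 = 44
M: 3·8+3·0+5·0+4·0 = 24 | 5·4+2·2 = 24
Z: 3·2+3·0+5·0+4·0 = 6 | 5·0+2·3 = 6
G: 3·8+3·3+5·0+4·2 = 41 | 5·7+2·3 = 41
Q: 3·5+3·0+5·1+4·0 = 20 | 5·4+2·0 = 20
gcd(3,3,5,4,5,2) = 1

Coefficients: [3, 3, 5, 4, 5, 2]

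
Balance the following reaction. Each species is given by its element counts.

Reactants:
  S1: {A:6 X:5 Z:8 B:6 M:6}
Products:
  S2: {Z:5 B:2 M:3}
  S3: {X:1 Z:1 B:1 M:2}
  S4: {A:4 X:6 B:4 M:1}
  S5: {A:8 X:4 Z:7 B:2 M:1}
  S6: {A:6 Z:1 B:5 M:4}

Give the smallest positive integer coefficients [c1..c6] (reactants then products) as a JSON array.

Coefficients: [5, 4, 5, 2, 2, 1]

A: 5·6 = 30 | 4·0+5·0+2·4+2·8+1·6 = 30
X: 5·5 = 25 | 4·0+5·1+2·6+2·4+1·0 = 25
Z: 5·8 = 40 | 4·5+5·1+2·0+2·7+1·1 = 40
B: 5·6 = 30 | 4·2+5·1+2·4+2·2+1·5 = 30
M: 5·6 = 30 | 4·3+5·2+2·1+2·1+1·4 = 30
gcd(5,4,5,2,2,1) = 1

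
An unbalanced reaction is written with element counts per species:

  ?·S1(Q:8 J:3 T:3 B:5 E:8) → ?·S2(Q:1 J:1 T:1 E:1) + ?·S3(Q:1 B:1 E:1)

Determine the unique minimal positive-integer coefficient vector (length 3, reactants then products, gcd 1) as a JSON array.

Q: 1·8 = 8 | 3·1+5·1 = 8
J: 1·3 = 3 | 3·1+5·0 = 3
T: 1·3 = 3 | 3·1+5·0 = 3
B: 1·5 = 5 | 3·0+5·1 = 5
E: 1·8 = 8 | 3·1+5·1 = 8
gcd(1,3,5) = 1

Coefficients: [1, 3, 5]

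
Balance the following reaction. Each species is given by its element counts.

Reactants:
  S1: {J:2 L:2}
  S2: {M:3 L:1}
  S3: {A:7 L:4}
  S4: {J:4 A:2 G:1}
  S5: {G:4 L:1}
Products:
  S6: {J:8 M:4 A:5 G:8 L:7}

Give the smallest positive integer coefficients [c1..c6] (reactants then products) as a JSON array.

Coefficients: [4, 4, 1, 4, 5, 3]

J: 4·2+4·0+1·0+4·4+5·0 = 24 | 3·8 = 24
M: 4·0+4·3+1·0+4·0+5·0 = 12 | 3·4 = 12
A: 4·0+4·0+1·7+4·2+5·0 = 15 | 3·5 = 15
G: 4·0+4·0+1·0+4·1+5·4 = 24 | 3·8 = 24
L: 4·2+4·1+1·4+4·0+5·1 = 21 | 3·7 = 21
gcd(4,4,1,4,5,3) = 1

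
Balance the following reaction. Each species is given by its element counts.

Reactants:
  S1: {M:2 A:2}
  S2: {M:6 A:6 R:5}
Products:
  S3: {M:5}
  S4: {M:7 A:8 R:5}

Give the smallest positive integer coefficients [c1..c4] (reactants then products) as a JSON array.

M: 5·2+5·6 = 40 | 1·5+5·7 = 40
A: 5·2+5·6 = 40 | 1·0+5·8 = 40
R: 5·0+5·5 = 25 | 1·0+5·5 = 25
gcd(5,5,1,5) = 1

Coefficients: [5, 5, 1, 5]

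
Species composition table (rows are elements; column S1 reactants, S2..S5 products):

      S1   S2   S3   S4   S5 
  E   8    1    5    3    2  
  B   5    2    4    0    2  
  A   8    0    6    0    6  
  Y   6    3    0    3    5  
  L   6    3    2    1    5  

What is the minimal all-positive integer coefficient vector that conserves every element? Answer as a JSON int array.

Coefficients: [6, 2, 5, 5, 3]

E: 6·8 = 48 | 2·1+5·5+5·3+3·2 = 48
B: 6·5 = 30 | 2·2+5·4+5·0+3·2 = 30
A: 6·8 = 48 | 2·0+5·6+5·0+3·6 = 48
Y: 6·6 = 36 | 2·3+5·0+5·3+3·5 = 36
L: 6·6 = 36 | 2·3+5·2+5·1+3·5 = 36
gcd(6,2,5,5,3) = 1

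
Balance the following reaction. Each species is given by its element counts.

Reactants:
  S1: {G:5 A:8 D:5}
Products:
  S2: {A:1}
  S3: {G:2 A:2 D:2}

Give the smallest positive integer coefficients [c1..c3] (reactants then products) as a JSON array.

G: 2·5 = 10 | 6·0+5·2 = 10
A: 2·8 = 16 | 6·1+5·2 = 16
D: 2·5 = 10 | 6·0+5·2 = 10
gcd(2,6,5) = 1

Coefficients: [2, 6, 5]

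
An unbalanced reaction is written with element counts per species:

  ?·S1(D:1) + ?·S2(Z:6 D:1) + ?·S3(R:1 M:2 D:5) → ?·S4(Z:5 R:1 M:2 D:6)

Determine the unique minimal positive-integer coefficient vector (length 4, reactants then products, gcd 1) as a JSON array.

Z: 1·0+5·6+6·0 = 30 | 6·5 = 30
R: 1·0+5·0+6·1 = 6 | 6·1 = 6
M: 1·0+5·0+6·2 = 12 | 6·2 = 12
D: 1·1+5·1+6·5 = 36 | 6·6 = 36
gcd(1,5,6,6) = 1

Coefficients: [1, 5, 6, 6]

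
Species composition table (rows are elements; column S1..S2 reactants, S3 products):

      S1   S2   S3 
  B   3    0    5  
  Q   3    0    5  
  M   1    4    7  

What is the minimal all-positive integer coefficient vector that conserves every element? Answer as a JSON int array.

B: 5·3+4·0 = 15 | 3·5 = 15
Q: 5·3+4·0 = 15 | 3·5 = 15
M: 5·1+4·4 = 21 | 3·7 = 21
gcd(5,4,3) = 1

Coefficients: [5, 4, 3]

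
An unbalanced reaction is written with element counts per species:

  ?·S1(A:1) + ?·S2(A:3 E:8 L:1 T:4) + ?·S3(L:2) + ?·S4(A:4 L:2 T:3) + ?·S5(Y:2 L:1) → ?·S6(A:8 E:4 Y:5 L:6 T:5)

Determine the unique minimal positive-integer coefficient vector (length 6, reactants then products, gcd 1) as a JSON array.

A: 5·1+1·3+1·0+2·4+5·0 = 16 | 2·8 = 16
E: 5·0+1·8+1·0+2·0+5·0 = 8 | 2·4 = 8
Y: 5·0+1·0+1·0+2·0+5·2 = 10 | 2·5 = 10
L: 5·0+1·1+1·2+2·2+5·1 = 12 | 2·6 = 12
T: 5·0+1·4+1·0+2·3+5·0 = 10 | 2·5 = 10
gcd(5,1,1,2,5,2) = 1

Coefficients: [5, 1, 1, 2, 5, 2]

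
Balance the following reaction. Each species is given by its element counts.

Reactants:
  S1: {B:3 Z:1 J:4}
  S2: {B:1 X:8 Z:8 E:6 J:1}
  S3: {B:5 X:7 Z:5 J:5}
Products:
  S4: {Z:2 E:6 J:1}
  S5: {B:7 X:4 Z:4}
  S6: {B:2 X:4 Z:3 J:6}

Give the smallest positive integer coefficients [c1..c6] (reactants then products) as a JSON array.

Coefficients: [4, 1, 4, 1, 3, 6]

B: 4·3+1·1+4·5 = 33 | 1·0+3·7+6·2 = 33
X: 4·0+1·8+4·7 = 36 | 1·0+3·4+6·4 = 36
Z: 4·1+1·8+4·5 = 32 | 1·2+3·4+6·3 = 32
E: 4·0+1·6+4·0 = 6 | 1·6+3·0+6·0 = 6
J: 4·4+1·1+4·5 = 37 | 1·1+3·0+6·6 = 37
gcd(4,1,4,1,3,6) = 1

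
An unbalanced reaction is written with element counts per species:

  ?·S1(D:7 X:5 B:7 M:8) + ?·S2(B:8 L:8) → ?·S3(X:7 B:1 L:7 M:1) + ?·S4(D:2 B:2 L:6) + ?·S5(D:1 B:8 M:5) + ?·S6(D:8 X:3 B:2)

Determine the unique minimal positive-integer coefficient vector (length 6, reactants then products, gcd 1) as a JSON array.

D: 4·7+4·0 = 28 | 2·0+3·2+6·1+2·8 = 28
X: 4·5+4·0 = 20 | 2·7+3·0+6·0+2·3 = 20
B: 4·7+4·8 = 60 | 2·1+3·2+6·8+2·2 = 60
L: 4·0+4·8 = 32 | 2·7+3·6+6·0+2·0 = 32
M: 4·8+4·0 = 32 | 2·1+3·0+6·5+2·0 = 32
gcd(4,4,2,3,6,2) = 1

Coefficients: [4, 4, 2, 3, 6, 2]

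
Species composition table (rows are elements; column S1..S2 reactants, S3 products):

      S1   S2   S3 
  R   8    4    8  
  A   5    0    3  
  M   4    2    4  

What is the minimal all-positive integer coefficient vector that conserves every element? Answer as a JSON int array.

Coefficients: [3, 4, 5]

R: 3·8+4·4 = 40 | 5·8 = 40
A: 3·5+4·0 = 15 | 5·3 = 15
M: 3·4+4·2 = 20 | 5·4 = 20
gcd(3,4,5) = 1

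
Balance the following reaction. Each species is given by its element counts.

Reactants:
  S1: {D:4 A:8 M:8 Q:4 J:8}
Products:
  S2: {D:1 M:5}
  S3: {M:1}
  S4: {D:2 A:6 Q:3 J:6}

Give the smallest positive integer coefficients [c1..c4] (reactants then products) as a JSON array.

Coefficients: [3, 4, 4, 4]

D: 3·4 = 12 | 4·1+4·0+4·2 = 12
A: 3·8 = 24 | 4·0+4·0+4·6 = 24
M: 3·8 = 24 | 4·5+4·1+4·0 = 24
Q: 3·4 = 12 | 4·0+4·0+4·3 = 12
J: 3·8 = 24 | 4·0+4·0+4·6 = 24
gcd(3,4,4,4) = 1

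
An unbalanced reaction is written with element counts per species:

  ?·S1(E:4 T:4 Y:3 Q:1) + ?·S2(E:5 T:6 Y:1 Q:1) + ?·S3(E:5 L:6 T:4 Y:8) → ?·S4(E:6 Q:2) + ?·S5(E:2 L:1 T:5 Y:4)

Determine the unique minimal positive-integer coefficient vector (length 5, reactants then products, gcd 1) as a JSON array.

E: 5·4+1·5+1·5 = 30 | 3·6+6·2 = 30
L: 5·0+1·0+1·6 = 6 | 3·0+6·1 = 6
T: 5·4+1·6+1·4 = 30 | 3·0+6·5 = 30
Y: 5·3+1·1+1·8 = 24 | 3·0+6·4 = 24
Q: 5·1+1·1+1·0 = 6 | 3·2+6·0 = 6
gcd(5,1,1,3,6) = 1

Coefficients: [5, 1, 1, 3, 6]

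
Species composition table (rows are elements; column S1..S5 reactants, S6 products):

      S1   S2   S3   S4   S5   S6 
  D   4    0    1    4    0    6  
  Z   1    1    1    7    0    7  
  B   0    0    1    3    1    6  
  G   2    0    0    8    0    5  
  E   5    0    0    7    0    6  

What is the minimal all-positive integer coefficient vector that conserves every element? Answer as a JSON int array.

D: 1·4+2·0+4·1+1·4+5·0 = 12 | 2·6 = 12
Z: 1·1+2·1+4·1+1·7+5·0 = 14 | 2·7 = 14
B: 1·0+2·0+4·1+1·3+5·1 = 12 | 2·6 = 12
G: 1·2+2·0+4·0+1·8+5·0 = 10 | 2·5 = 10
E: 1·5+2·0+4·0+1·7+5·0 = 12 | 2·6 = 12
gcd(1,2,4,1,5,2) = 1

Coefficients: [1, 2, 4, 1, 5, 2]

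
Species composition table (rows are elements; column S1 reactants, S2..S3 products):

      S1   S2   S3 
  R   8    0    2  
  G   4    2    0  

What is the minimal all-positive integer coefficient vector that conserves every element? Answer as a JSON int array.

R: 1·8 = 8 | 2·0+4·2 = 8
G: 1·4 = 4 | 2·2+4·0 = 4
gcd(1,2,4) = 1

Coefficients: [1, 2, 4]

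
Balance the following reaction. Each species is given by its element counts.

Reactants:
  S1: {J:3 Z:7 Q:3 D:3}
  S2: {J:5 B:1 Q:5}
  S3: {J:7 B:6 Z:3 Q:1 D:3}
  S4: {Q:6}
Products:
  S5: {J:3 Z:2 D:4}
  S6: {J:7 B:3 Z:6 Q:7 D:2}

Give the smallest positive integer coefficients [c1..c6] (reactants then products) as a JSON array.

J: 4·3+3·5+2·7+1·0 = 41 | 2·3+5·7 = 41
B: 4·0+3·1+2·6+1·0 = 15 | 2·0+5·3 = 15
Z: 4·7+3·0+2·3+1·0 = 34 | 2·2+5·6 = 34
Q: 4·3+3·5+2·1+1·6 = 35 | 2·0+5·7 = 35
D: 4·3+3·0+2·3+1·0 = 18 | 2·4+5·2 = 18
gcd(4,3,2,1,2,5) = 1

Coefficients: [4, 3, 2, 1, 2, 5]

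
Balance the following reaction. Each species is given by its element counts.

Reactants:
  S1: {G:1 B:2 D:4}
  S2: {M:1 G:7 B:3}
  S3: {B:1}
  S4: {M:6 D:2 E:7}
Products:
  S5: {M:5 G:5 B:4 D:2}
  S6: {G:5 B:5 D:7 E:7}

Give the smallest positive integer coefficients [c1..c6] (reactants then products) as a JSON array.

M: 4·0+3·1+5·0+2·6 = 15 | 3·5+2·0 = 15
G: 4·1+3·7+5·0+2·0 = 25 | 3·5+2·5 = 25
B: 4·2+3·3+5·1+2·0 = 22 | 3·4+2·5 = 22
D: 4·4+3·0+5·0+2·2 = 20 | 3·2+2·7 = 20
E: 4·0+3·0+5·0+2·7 = 14 | 3·0+2·7 = 14
gcd(4,3,5,2,3,2) = 1

Coefficients: [4, 3, 5, 2, 3, 2]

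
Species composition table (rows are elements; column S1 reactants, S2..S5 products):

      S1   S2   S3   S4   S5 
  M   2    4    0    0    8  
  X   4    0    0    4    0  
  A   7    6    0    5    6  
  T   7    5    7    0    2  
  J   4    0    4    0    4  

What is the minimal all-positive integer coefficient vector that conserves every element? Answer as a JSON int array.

Coefficients: [6, 1, 5, 6, 1]

M: 6·2 = 12 | 1·4+5·0+6·0+1·8 = 12
X: 6·4 = 24 | 1·0+5·0+6·4+1·0 = 24
A: 6·7 = 42 | 1·6+5·0+6·5+1·6 = 42
T: 6·7 = 42 | 1·5+5·7+6·0+1·2 = 42
J: 6·4 = 24 | 1·0+5·4+6·0+1·4 = 24
gcd(6,1,5,6,1) = 1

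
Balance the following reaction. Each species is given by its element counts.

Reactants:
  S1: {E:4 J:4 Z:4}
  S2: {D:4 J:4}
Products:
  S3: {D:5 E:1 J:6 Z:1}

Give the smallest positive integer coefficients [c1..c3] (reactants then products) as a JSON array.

Coefficients: [1, 5, 4]

D: 1·0+5·4 = 20 | 4·5 = 20
E: 1·4+5·0 = 4 | 4·1 = 4
J: 1·4+5·4 = 24 | 4·6 = 24
Z: 1·4+5·0 = 4 | 4·1 = 4
gcd(1,5,4) = 1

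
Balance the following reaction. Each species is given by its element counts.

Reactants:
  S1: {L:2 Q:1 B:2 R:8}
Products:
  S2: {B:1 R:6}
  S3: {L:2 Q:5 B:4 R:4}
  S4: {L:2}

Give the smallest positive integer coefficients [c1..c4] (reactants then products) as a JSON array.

Coefficients: [5, 6, 1, 4]

L: 5·2 = 10 | 6·0+1·2+4·2 = 10
Q: 5·1 = 5 | 6·0+1·5+4·0 = 5
B: 5·2 = 10 | 6·1+1·4+4·0 = 10
R: 5·8 = 40 | 6·6+1·4+4·0 = 40
gcd(5,6,1,4) = 1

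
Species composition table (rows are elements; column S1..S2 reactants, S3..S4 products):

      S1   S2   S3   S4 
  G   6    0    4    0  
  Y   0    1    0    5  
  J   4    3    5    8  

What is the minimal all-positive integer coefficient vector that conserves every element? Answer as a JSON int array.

Coefficients: [2, 5, 3, 1]

G: 2·6+5·0 = 12 | 3·4+1·0 = 12
Y: 2·0+5·1 = 5 | 3·0+1·5 = 5
J: 2·4+5·3 = 23 | 3·5+1·8 = 23
gcd(2,5,3,1) = 1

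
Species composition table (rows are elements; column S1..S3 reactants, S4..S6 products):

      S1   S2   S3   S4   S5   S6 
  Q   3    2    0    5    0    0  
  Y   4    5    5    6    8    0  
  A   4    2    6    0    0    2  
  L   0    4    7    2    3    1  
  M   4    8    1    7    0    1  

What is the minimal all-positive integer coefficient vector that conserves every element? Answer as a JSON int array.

Coefficients: [1, 1, 1, 1, 1, 6]

Q: 1·3+1·2+1·0 = 5 | 1·5+1·0+6·0 = 5
Y: 1·4+1·5+1·5 = 14 | 1·6+1·8+6·0 = 14
A: 1·4+1·2+1·6 = 12 | 1·0+1·0+6·2 = 12
L: 1·0+1·4+1·7 = 11 | 1·2+1·3+6·1 = 11
M: 1·4+1·8+1·1 = 13 | 1·7+1·0+6·1 = 13
gcd(1,1,1,1,1,6) = 1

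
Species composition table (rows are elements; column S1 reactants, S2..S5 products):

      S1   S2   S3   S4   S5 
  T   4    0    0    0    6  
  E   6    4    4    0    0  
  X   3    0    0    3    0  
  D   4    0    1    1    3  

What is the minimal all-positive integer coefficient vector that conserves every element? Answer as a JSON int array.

T: 6·4 = 24 | 3·0+6·0+6·0+4·6 = 24
E: 6·6 = 36 | 3·4+6·4+6·0+4·0 = 36
X: 6·3 = 18 | 3·0+6·0+6·3+4·0 = 18
D: 6·4 = 24 | 3·0+6·1+6·1+4·3 = 24
gcd(6,3,6,6,4) = 1

Coefficients: [6, 3, 6, 6, 4]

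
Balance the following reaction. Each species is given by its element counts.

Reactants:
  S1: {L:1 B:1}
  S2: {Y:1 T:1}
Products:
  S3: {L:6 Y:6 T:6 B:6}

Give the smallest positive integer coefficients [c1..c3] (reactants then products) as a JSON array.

L: 6·1+6·0 = 6 | 1·6 = 6
Y: 6·0+6·1 = 6 | 1·6 = 6
T: 6·0+6·1 = 6 | 1·6 = 6
B: 6·1+6·0 = 6 | 1·6 = 6
gcd(6,6,1) = 1

Coefficients: [6, 6, 1]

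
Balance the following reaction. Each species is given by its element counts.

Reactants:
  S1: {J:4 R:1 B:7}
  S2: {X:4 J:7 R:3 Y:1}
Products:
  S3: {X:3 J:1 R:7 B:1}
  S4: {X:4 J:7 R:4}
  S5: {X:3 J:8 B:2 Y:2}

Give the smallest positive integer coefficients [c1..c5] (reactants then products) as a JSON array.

Coefficients: [1, 6, 1, 3, 3]

X: 1·0+6·4 = 24 | 1·3+3·4+3·3 = 24
J: 1·4+6·7 = 46 | 1·1+3·7+3·8 = 46
R: 1·1+6·3 = 19 | 1·7+3·4+3·0 = 19
B: 1·7+6·0 = 7 | 1·1+3·0+3·2 = 7
Y: 1·0+6·1 = 6 | 1·0+3·0+3·2 = 6
gcd(1,6,1,3,3) = 1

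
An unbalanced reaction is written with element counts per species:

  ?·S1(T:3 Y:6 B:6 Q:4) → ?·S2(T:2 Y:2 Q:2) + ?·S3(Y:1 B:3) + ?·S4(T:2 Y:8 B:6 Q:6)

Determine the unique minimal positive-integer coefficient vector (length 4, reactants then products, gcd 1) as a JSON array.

Coefficients: [4, 5, 6, 1]

T: 4·3 = 12 | 5·2+6·0+1·2 = 12
Y: 4·6 = 24 | 5·2+6·1+1·8 = 24
B: 4·6 = 24 | 5·0+6·3+1·6 = 24
Q: 4·4 = 16 | 5·2+6·0+1·6 = 16
gcd(4,5,6,1) = 1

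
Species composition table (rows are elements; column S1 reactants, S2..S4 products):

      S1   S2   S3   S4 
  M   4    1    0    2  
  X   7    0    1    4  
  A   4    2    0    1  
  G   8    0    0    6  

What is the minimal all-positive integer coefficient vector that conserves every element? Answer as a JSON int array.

Coefficients: [3, 4, 5, 4]

M: 3·4 = 12 | 4·1+5·0+4·2 = 12
X: 3·7 = 21 | 4·0+5·1+4·4 = 21
A: 3·4 = 12 | 4·2+5·0+4·1 = 12
G: 3·8 = 24 | 4·0+5·0+4·6 = 24
gcd(3,4,5,4) = 1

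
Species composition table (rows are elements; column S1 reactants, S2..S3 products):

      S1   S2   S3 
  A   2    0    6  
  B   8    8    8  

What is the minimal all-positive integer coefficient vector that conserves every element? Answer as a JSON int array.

A: 3·2 = 6 | 2·0+1·6 = 6
B: 3·8 = 24 | 2·8+1·8 = 24
gcd(3,2,1) = 1

Coefficients: [3, 2, 1]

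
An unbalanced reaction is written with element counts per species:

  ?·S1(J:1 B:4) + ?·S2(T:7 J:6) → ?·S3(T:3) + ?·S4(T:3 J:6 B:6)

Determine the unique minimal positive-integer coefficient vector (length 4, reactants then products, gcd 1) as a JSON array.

Coefficients: [6, 3, 3, 4]

T: 6·0+3·7 = 21 | 3·3+4·3 = 21
J: 6·1+3·6 = 24 | 3·0+4·6 = 24
B: 6·4+3·0 = 24 | 3·0+4·6 = 24
gcd(6,3,3,4) = 1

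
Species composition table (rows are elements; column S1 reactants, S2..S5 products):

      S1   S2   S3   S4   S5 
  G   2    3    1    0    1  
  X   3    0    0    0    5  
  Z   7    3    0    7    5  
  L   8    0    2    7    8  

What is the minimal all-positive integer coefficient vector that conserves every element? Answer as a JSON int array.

G: 5·2 = 10 | 2·3+1·1+2·0+3·1 = 10
X: 5·3 = 15 | 2·0+1·0+2·0+3·5 = 15
Z: 5·7 = 35 | 2·3+1·0+2·7+3·5 = 35
L: 5·8 = 40 | 2·0+1·2+2·7+3·8 = 40
gcd(5,2,1,2,3) = 1

Coefficients: [5, 2, 1, 2, 3]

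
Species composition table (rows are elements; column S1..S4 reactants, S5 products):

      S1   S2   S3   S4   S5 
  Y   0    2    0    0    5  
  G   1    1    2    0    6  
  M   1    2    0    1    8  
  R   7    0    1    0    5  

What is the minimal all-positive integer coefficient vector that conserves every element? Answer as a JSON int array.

Coefficients: [1, 5, 3, 5, 2]

Y: 1·0+5·2+3·0+5·0 = 10 | 2·5 = 10
G: 1·1+5·1+3·2+5·0 = 12 | 2·6 = 12
M: 1·1+5·2+3·0+5·1 = 16 | 2·8 = 16
R: 1·7+5·0+3·1+5·0 = 10 | 2·5 = 10
gcd(1,5,3,5,2) = 1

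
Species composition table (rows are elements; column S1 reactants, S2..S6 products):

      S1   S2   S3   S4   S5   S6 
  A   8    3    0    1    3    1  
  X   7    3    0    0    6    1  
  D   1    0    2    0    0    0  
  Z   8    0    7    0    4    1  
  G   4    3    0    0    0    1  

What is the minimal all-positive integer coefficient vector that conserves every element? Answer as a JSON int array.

A: 2·8 = 16 | 1·3+1·0+5·1+1·3+5·1 = 16
X: 2·7 = 14 | 1·3+1·0+5·0+1·6+5·1 = 14
D: 2·1 = 2 | 1·0+1·2+5·0+1·0+5·0 = 2
Z: 2·8 = 16 | 1·0+1·7+5·0+1·4+5·1 = 16
G: 2·4 = 8 | 1·3+1·0+5·0+1·0+5·1 = 8
gcd(2,1,1,5,1,5) = 1

Coefficients: [2, 1, 1, 5, 1, 5]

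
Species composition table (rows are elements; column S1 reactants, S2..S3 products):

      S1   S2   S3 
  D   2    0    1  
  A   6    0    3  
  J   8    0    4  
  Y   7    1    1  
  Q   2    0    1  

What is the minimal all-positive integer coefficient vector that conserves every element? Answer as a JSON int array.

D: 1·2 = 2 | 5·0+2·1 = 2
A: 1·6 = 6 | 5·0+2·3 = 6
J: 1·8 = 8 | 5·0+2·4 = 8
Y: 1·7 = 7 | 5·1+2·1 = 7
Q: 1·2 = 2 | 5·0+2·1 = 2
gcd(1,5,2) = 1

Coefficients: [1, 5, 2]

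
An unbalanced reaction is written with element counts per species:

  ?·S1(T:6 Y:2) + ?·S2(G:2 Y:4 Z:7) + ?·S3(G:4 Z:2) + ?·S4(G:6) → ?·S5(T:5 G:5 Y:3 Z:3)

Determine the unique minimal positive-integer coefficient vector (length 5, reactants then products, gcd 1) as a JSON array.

Coefficients: [5, 2, 2, 3, 6]

T: 5·6+2·0+2·0+3·0 = 30 | 6·5 = 30
G: 5·0+2·2+2·4+3·6 = 30 | 6·5 = 30
Y: 5·2+2·4+2·0+3·0 = 18 | 6·3 = 18
Z: 5·0+2·7+2·2+3·0 = 18 | 6·3 = 18
gcd(5,2,2,3,6) = 1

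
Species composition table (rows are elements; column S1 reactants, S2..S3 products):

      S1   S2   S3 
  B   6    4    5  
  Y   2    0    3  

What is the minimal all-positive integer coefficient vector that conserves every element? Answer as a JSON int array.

B: 3·6 = 18 | 2·4+2·5 = 18
Y: 3·2 = 6 | 2·0+2·3 = 6
gcd(3,2,2) = 1

Coefficients: [3, 2, 2]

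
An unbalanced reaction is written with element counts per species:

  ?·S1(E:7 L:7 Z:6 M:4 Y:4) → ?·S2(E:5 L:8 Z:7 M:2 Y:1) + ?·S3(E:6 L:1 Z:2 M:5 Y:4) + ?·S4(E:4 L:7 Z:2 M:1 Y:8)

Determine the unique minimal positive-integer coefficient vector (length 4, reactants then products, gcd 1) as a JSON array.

E: 6·7 = 42 | 4·5+3·6+1·4 = 42
L: 6·7 = 42 | 4·8+3·1+1·7 = 42
Z: 6·6 = 36 | 4·7+3·2+1·2 = 36
M: 6·4 = 24 | 4·2+3·5+1·1 = 24
Y: 6·4 = 24 | 4·1+3·4+1·8 = 24
gcd(6,4,3,1) = 1

Coefficients: [6, 4, 3, 1]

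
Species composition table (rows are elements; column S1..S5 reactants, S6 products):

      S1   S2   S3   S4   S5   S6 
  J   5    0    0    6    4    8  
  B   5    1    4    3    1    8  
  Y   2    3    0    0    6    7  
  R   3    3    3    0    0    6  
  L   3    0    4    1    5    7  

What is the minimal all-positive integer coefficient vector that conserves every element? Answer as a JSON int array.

Coefficients: [6, 4, 2, 1, 3, 6]

J: 6·5+4·0+2·0+1·6+3·4 = 48 | 6·8 = 48
B: 6·5+4·1+2·4+1·3+3·1 = 48 | 6·8 = 48
Y: 6·2+4·3+2·0+1·0+3·6 = 42 | 6·7 = 42
R: 6·3+4·3+2·3+1·0+3·0 = 36 | 6·6 = 36
L: 6·3+4·0+2·4+1·1+3·5 = 42 | 6·7 = 42
gcd(6,4,2,1,3,6) = 1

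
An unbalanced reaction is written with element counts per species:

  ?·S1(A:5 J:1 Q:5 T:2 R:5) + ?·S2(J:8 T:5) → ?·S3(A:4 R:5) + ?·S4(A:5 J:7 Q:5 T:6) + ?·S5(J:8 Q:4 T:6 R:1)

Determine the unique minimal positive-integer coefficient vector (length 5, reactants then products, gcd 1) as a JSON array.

A: 6·5+6·0 = 30 | 5·4+2·5+5·0 = 30
J: 6·1+6·8 = 54 | 5·0+2·7+5·8 = 54
Q: 6·5+6·0 = 30 | 5·0+2·5+5·4 = 30
T: 6·2+6·5 = 42 | 5·0+2·6+5·6 = 42
R: 6·5+6·0 = 30 | 5·5+2·0+5·1 = 30
gcd(6,6,5,2,5) = 1

Coefficients: [6, 6, 5, 2, 5]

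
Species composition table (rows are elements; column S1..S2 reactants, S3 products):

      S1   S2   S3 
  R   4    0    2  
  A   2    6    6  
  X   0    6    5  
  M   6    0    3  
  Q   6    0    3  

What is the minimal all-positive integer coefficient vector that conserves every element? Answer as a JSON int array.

Coefficients: [3, 5, 6]

R: 3·4+5·0 = 12 | 6·2 = 12
A: 3·2+5·6 = 36 | 6·6 = 36
X: 3·0+5·6 = 30 | 6·5 = 30
M: 3·6+5·0 = 18 | 6·3 = 18
Q: 3·6+5·0 = 18 | 6·3 = 18
gcd(3,5,6) = 1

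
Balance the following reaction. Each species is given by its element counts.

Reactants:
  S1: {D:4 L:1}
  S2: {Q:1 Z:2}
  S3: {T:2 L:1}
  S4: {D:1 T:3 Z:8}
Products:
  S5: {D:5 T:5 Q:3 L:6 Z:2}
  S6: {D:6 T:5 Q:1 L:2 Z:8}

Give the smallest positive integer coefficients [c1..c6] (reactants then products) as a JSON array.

D: 4·4+5·0+6·0+1·1 = 17 | 1·5+2·6 = 17
T: 4·0+5·0+6·2+1·3 = 15 | 1·5+2·5 = 15
Q: 4·0+5·1+6·0+1·0 = 5 | 1·3+2·1 = 5
L: 4·1+5·0+6·1+1·0 = 10 | 1·6+2·2 = 10
Z: 4·0+5·2+6·0+1·8 = 18 | 1·2+2·8 = 18
gcd(4,5,6,1,1,2) = 1

Coefficients: [4, 5, 6, 1, 1, 2]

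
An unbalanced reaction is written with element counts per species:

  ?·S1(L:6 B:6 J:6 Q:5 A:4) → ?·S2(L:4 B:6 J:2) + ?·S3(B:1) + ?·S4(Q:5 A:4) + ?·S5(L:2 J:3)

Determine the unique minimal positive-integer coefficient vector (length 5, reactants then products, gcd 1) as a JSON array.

L: 4·6 = 24 | 3·4+6·0+4·0+6·2 = 24
B: 4·6 = 24 | 3·6+6·1+4·0+6·0 = 24
J: 4·6 = 24 | 3·2+6·0+4·0+6·3 = 24
Q: 4·5 = 20 | 3·0+6·0+4·5+6·0 = 20
A: 4·4 = 16 | 3·0+6·0+4·4+6·0 = 16
gcd(4,3,6,4,6) = 1

Coefficients: [4, 3, 6, 4, 6]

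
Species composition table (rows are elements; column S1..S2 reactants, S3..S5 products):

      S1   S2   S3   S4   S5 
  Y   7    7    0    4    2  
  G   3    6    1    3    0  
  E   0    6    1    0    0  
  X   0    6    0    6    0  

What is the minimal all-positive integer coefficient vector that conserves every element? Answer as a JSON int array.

Coefficients: [1, 1, 6, 1, 5]

Y: 1·7+1·7 = 14 | 6·0+1·4+5·2 = 14
G: 1·3+1·6 = 9 | 6·1+1·3+5·0 = 9
E: 1·0+1·6 = 6 | 6·1+1·0+5·0 = 6
X: 1·0+1·6 = 6 | 6·0+1·6+5·0 = 6
gcd(1,1,6,1,5) = 1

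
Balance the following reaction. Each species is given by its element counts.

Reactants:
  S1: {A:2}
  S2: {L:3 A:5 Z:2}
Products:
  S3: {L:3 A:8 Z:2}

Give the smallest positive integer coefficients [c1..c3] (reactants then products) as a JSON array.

Coefficients: [3, 2, 2]

L: 3·0+2·3 = 6 | 2·3 = 6
A: 3·2+2·5 = 16 | 2·8 = 16
Z: 3·0+2·2 = 4 | 2·2 = 4
gcd(3,2,2) = 1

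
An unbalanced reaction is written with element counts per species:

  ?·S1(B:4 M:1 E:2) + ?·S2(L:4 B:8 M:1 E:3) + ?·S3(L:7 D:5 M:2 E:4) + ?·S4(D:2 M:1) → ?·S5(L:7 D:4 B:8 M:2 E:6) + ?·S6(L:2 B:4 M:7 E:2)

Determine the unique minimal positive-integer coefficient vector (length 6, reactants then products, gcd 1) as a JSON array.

Coefficients: [5, 4, 4, 2, 6, 1]

L: 5·0+4·4+4·7+2·0 = 44 | 6·7+1·2 = 44
D: 5·0+4·0+4·5+2·2 = 24 | 6·4+1·0 = 24
B: 5·4+4·8+4·0+2·0 = 52 | 6·8+1·4 = 52
M: 5·1+4·1+4·2+2·1 = 19 | 6·2+1·7 = 19
E: 5·2+4·3+4·4+2·0 = 38 | 6·6+1·2 = 38
gcd(5,4,4,2,6,1) = 1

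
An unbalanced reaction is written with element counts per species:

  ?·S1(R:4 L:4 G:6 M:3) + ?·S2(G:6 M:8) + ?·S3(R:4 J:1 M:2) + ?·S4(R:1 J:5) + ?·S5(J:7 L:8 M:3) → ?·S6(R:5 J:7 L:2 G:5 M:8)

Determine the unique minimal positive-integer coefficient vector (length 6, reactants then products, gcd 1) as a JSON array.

Coefficients: [1, 4, 5, 6, 1, 6]

R: 1·4+4·0+5·4+6·1+1·0 = 30 | 6·5 = 30
J: 1·0+4·0+5·1+6·5+1·7 = 42 | 6·7 = 42
L: 1·4+4·0+5·0+6·0+1·8 = 12 | 6·2 = 12
G: 1·6+4·6+5·0+6·0+1·0 = 30 | 6·5 = 30
M: 1·3+4·8+5·2+6·0+1·3 = 48 | 6·8 = 48
gcd(1,4,5,6,1,6) = 1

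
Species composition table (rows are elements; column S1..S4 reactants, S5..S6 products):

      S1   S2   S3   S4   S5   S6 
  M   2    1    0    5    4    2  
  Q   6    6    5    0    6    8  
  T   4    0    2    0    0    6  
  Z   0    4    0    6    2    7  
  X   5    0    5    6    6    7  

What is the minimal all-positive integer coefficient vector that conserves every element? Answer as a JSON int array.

Coefficients: [2, 2, 2, 2, 3, 2]

M: 2·2+2·1+2·0+2·5 = 16 | 3·4+2·2 = 16
Q: 2·6+2·6+2·5+2·0 = 34 | 3·6+2·8 = 34
T: 2·4+2·0+2·2+2·0 = 12 | 3·0+2·6 = 12
Z: 2·0+2·4+2·0+2·6 = 20 | 3·2+2·7 = 20
X: 2·5+2·0+2·5+2·6 = 32 | 3·6+2·7 = 32
gcd(2,2,2,2,3,2) = 1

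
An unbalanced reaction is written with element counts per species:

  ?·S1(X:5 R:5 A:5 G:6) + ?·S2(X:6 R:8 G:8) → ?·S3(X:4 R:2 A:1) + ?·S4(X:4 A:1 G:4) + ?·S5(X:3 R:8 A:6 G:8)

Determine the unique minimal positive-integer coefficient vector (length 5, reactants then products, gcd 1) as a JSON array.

Coefficients: [6, 1, 3, 3, 4]

X: 6·5+1·6 = 36 | 3·4+3·4+4·3 = 36
R: 6·5+1·8 = 38 | 3·2+3·0+4·8 = 38
A: 6·5+1·0 = 30 | 3·1+3·1+4·6 = 30
G: 6·6+1·8 = 44 | 3·0+3·4+4·8 = 44
gcd(6,1,3,3,4) = 1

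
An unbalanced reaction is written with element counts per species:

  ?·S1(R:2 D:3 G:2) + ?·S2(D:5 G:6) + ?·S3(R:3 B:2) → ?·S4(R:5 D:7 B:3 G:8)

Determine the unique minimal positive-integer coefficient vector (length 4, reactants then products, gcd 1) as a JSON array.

R: 1·2+5·0+6·3 = 20 | 4·5 = 20
D: 1·3+5·5+6·0 = 28 | 4·7 = 28
B: 1·0+5·0+6·2 = 12 | 4·3 = 12
G: 1·2+5·6+6·0 = 32 | 4·8 = 32
gcd(1,5,6,4) = 1

Coefficients: [1, 5, 6, 4]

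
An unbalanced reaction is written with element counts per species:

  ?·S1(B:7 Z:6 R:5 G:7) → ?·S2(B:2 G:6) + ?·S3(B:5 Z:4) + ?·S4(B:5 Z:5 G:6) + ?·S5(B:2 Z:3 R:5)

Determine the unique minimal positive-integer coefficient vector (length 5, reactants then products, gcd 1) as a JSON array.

Coefficients: [6, 5, 2, 2, 6]

B: 6·7 = 42 | 5·2+2·5+2·5+6·2 = 42
Z: 6·6 = 36 | 5·0+2·4+2·5+6·3 = 36
R: 6·5 = 30 | 5·0+2·0+2·0+6·5 = 30
G: 6·7 = 42 | 5·6+2·0+2·6+6·0 = 42
gcd(6,5,2,2,6) = 1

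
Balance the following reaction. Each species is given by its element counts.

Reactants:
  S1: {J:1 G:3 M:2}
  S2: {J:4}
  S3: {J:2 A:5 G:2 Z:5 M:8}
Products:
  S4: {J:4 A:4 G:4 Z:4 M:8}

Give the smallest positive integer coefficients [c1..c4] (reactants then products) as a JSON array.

J: 4·1+2·4+4·2 = 20 | 5·4 = 20
A: 4·0+2·0+4·5 = 20 | 5·4 = 20
G: 4·3+2·0+4·2 = 20 | 5·4 = 20
Z: 4·0+2·0+4·5 = 20 | 5·4 = 20
M: 4·2+2·0+4·8 = 40 | 5·8 = 40
gcd(4,2,4,5) = 1

Coefficients: [4, 2, 4, 5]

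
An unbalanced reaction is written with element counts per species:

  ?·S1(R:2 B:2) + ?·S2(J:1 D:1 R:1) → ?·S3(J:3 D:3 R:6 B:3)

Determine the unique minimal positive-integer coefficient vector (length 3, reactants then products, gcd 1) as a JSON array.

J: 3·0+6·1 = 6 | 2·3 = 6
D: 3·0+6·1 = 6 | 2·3 = 6
R: 3·2+6·1 = 12 | 2·6 = 12
B: 3·2+6·0 = 6 | 2·3 = 6
gcd(3,6,2) = 1

Coefficients: [3, 6, 2]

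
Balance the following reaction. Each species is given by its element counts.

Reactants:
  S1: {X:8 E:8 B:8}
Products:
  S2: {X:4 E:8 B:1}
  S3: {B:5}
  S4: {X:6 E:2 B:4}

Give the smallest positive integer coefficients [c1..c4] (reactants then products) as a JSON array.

X: 5·8 = 40 | 4·4+4·0+4·6 = 40
E: 5·8 = 40 | 4·8+4·0+4·2 = 40
B: 5·8 = 40 | 4·1+4·5+4·4 = 40
gcd(5,4,4,4) = 1

Coefficients: [5, 4, 4, 4]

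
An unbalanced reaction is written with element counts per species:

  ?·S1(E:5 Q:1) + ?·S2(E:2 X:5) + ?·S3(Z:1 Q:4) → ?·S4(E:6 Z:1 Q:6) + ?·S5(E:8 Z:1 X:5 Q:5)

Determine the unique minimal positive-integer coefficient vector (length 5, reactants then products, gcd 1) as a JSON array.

E: 6·5+4·2+5·0 = 38 | 1·6+4·8 = 38
Z: 6·0+4·0+5·1 = 5 | 1·1+4·1 = 5
X: 6·0+4·5+5·0 = 20 | 1·0+4·5 = 20
Q: 6·1+4·0+5·4 = 26 | 1·6+4·5 = 26
gcd(6,4,5,1,4) = 1

Coefficients: [6, 4, 5, 1, 4]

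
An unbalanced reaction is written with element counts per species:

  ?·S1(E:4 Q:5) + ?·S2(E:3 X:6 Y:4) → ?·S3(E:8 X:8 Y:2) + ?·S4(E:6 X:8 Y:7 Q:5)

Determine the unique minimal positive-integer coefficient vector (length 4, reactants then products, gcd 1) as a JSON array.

Coefficients: [2, 4, 1, 2]

E: 2·4+4·3 = 20 | 1·8+2·6 = 20
X: 2·0+4·6 = 24 | 1·8+2·8 = 24
Y: 2·0+4·4 = 16 | 1·2+2·7 = 16
Q: 2·5+4·0 = 10 | 1·0+2·5 = 10
gcd(2,4,1,2) = 1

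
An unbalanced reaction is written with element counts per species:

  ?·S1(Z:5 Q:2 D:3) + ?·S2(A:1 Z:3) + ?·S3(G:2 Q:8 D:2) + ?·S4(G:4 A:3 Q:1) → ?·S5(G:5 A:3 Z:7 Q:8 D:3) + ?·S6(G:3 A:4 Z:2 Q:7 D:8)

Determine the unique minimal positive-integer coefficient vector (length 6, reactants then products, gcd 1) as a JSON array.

Coefficients: [5, 4, 4, 5, 5, 1]

G: 5·0+4·0+4·2+5·4 = 28 | 5·5+1·3 = 28
A: 5·0+4·1+4·0+5·3 = 19 | 5·3+1·4 = 19
Z: 5·5+4·3+4·0+5·0 = 37 | 5·7+1·2 = 37
Q: 5·2+4·0+4·8+5·1 = 47 | 5·8+1·7 = 47
D: 5·3+4·0+4·2+5·0 = 23 | 5·3+1·8 = 23
gcd(5,4,4,5,5,1) = 1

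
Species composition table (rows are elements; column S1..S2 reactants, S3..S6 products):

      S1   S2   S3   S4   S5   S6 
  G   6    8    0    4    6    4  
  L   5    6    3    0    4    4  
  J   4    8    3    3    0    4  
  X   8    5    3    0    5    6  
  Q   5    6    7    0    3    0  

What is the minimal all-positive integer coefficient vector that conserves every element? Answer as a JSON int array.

Coefficients: [6, 4, 6, 6, 4, 5]

G: 6·6+4·8 = 68 | 6·0+6·4+4·6+5·4 = 68
L: 6·5+4·6 = 54 | 6·3+6·0+4·4+5·4 = 54
J: 6·4+4·8 = 56 | 6·3+6·3+4·0+5·4 = 56
X: 6·8+4·5 = 68 | 6·3+6·0+4·5+5·6 = 68
Q: 6·5+4·6 = 54 | 6·7+6·0+4·3+5·0 = 54
gcd(6,4,6,6,4,5) = 1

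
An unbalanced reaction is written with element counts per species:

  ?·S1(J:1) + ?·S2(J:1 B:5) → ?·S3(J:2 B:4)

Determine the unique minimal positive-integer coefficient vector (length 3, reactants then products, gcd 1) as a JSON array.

J: 6·1+4·1 = 10 | 5·2 = 10
B: 6·0+4·5 = 20 | 5·4 = 20
gcd(6,4,5) = 1

Coefficients: [6, 4, 5]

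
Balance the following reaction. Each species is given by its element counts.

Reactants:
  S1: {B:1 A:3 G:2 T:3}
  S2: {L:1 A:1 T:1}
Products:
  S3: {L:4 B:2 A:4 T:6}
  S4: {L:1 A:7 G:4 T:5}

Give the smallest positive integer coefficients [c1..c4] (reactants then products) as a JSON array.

L: 2·0+5·1 = 5 | 1·4+1·1 = 5
B: 2·1+5·0 = 2 | 1·2+1·0 = 2
A: 2·3+5·1 = 11 | 1·4+1·7 = 11
G: 2·2+5·0 = 4 | 1·0+1·4 = 4
T: 2·3+5·1 = 11 | 1·6+1·5 = 11
gcd(2,5,1,1) = 1

Coefficients: [2, 5, 1, 1]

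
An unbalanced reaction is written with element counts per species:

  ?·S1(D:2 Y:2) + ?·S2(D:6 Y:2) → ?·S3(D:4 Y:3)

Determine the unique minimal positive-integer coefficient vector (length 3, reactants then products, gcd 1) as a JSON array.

Coefficients: [5, 1, 4]

D: 5·2+1·6 = 16 | 4·4 = 16
Y: 5·2+1·2 = 12 | 4·3 = 12
gcd(5,1,4) = 1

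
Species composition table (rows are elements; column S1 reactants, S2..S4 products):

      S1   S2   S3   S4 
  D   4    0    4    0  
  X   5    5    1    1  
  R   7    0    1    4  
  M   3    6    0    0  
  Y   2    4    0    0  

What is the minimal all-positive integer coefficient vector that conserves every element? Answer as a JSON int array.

D: 2·4 = 8 | 1·0+2·4+3·0 = 8
X: 2·5 = 10 | 1·5+2·1+3·1 = 10
R: 2·7 = 14 | 1·0+2·1+3·4 = 14
M: 2·3 = 6 | 1·6+2·0+3·0 = 6
Y: 2·2 = 4 | 1·4+2·0+3·0 = 4
gcd(2,1,2,3) = 1

Coefficients: [2, 1, 2, 3]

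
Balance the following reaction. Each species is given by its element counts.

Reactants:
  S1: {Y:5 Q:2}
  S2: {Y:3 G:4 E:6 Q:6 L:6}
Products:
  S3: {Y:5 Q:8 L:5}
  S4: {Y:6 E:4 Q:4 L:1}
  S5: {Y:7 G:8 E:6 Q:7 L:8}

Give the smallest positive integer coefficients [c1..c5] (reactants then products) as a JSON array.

Coefficients: [5, 4, 1, 3, 2]

Y: 5·5+4·3 = 37 | 1·5+3·6+2·7 = 37
G: 5·0+4·4 = 16 | 1·0+3·0+2·8 = 16
E: 5·0+4·6 = 24 | 1·0+3·4+2·6 = 24
Q: 5·2+4·6 = 34 | 1·8+3·4+2·7 = 34
L: 5·0+4·6 = 24 | 1·5+3·1+2·8 = 24
gcd(5,4,1,3,2) = 1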